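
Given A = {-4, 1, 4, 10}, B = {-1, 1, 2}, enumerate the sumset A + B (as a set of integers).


A + B = {a + b : a ∈ A, b ∈ B}.
Enumerate all |A|·|B| = 4·3 = 12 pairs (a, b) and collect distinct sums.
a = -4: -4+-1=-5, -4+1=-3, -4+2=-2
a = 1: 1+-1=0, 1+1=2, 1+2=3
a = 4: 4+-1=3, 4+1=5, 4+2=6
a = 10: 10+-1=9, 10+1=11, 10+2=12
Collecting distinct sums: A + B = {-5, -3, -2, 0, 2, 3, 5, 6, 9, 11, 12}
|A + B| = 11

A + B = {-5, -3, -2, 0, 2, 3, 5, 6, 9, 11, 12}


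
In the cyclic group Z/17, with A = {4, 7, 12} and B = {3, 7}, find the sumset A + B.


Work in Z/17Z: reduce every sum a + b modulo 17.
Enumerate all 6 pairs:
a = 4: 4+3=7, 4+7=11
a = 7: 7+3=10, 7+7=14
a = 12: 12+3=15, 12+7=2
Distinct residues collected: {2, 7, 10, 11, 14, 15}
|A + B| = 6 (out of 17 total residues).

A + B = {2, 7, 10, 11, 14, 15}


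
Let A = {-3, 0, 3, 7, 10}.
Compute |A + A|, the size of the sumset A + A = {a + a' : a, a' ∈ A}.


A + A = {a + a' : a, a' ∈ A}; |A| = 5.
General bounds: 2|A| - 1 ≤ |A + A| ≤ |A|(|A|+1)/2, i.e. 9 ≤ |A + A| ≤ 15.
Lower bound 2|A|-1 is attained iff A is an arithmetic progression.
Enumerate sums a + a' for a ≤ a' (symmetric, so this suffices):
a = -3: -3+-3=-6, -3+0=-3, -3+3=0, -3+7=4, -3+10=7
a = 0: 0+0=0, 0+3=3, 0+7=7, 0+10=10
a = 3: 3+3=6, 3+7=10, 3+10=13
a = 7: 7+7=14, 7+10=17
a = 10: 10+10=20
Distinct sums: {-6, -3, 0, 3, 4, 6, 7, 10, 13, 14, 17, 20}
|A + A| = 12

|A + A| = 12


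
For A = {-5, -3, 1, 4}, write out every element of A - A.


A - A = {a - a' : a, a' ∈ A}.
Compute a - a' for each ordered pair (a, a'):
a = -5: -5--5=0, -5--3=-2, -5-1=-6, -5-4=-9
a = -3: -3--5=2, -3--3=0, -3-1=-4, -3-4=-7
a = 1: 1--5=6, 1--3=4, 1-1=0, 1-4=-3
a = 4: 4--5=9, 4--3=7, 4-1=3, 4-4=0
Collecting distinct values (and noting 0 appears from a-a):
A - A = {-9, -7, -6, -4, -3, -2, 0, 2, 3, 4, 6, 7, 9}
|A - A| = 13

A - A = {-9, -7, -6, -4, -3, -2, 0, 2, 3, 4, 6, 7, 9}


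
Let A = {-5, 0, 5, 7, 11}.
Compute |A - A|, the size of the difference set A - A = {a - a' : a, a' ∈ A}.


A - A = {a - a' : a, a' ∈ A}; |A| = 5.
Bounds: 2|A|-1 ≤ |A - A| ≤ |A|² - |A| + 1, i.e. 9 ≤ |A - A| ≤ 21.
Note: 0 ∈ A - A always (from a - a). The set is symmetric: if d ∈ A - A then -d ∈ A - A.
Enumerate nonzero differences d = a - a' with a > a' (then include -d):
Positive differences: {2, 4, 5, 6, 7, 10, 11, 12, 16}
Full difference set: {0} ∪ (positive diffs) ∪ (negative diffs).
|A - A| = 1 + 2·9 = 19 (matches direct enumeration: 19).

|A - A| = 19


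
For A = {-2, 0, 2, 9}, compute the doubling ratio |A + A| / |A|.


|A| = 4.
Compute A + A by enumerating all 16 pairs.
A + A = {-4, -2, 0, 2, 4, 7, 9, 11, 18}, so |A + A| = 9.
K = |A + A| / |A| = 9/4 (already in lowest terms) ≈ 2.2500.
Reference: AP of size 4 gives K = 7/4 ≈ 1.7500; a fully generic set of size 4 gives K ≈ 2.5000.

|A| = 4, |A + A| = 9, K = 9/4.


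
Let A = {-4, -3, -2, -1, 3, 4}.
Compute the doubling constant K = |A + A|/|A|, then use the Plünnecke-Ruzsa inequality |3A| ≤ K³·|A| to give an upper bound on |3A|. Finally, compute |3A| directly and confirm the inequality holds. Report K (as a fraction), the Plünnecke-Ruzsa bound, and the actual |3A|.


|A| = 6.
Step 1: Compute A + A by enumerating all 36 pairs.
A + A = {-8, -7, -6, -5, -4, -3, -2, -1, 0, 1, 2, 3, 6, 7, 8}, so |A + A| = 15.
Step 2: Doubling constant K = |A + A|/|A| = 15/6 = 15/6 ≈ 2.5000.
Step 3: Plünnecke-Ruzsa gives |3A| ≤ K³·|A| = (2.5000)³ · 6 ≈ 93.7500.
Step 4: Compute 3A = A + A + A directly by enumerating all triples (a,b,c) ∈ A³; |3A| = 24.
Step 5: Check 24 ≤ 93.7500? Yes ✓.

K = 15/6, Plünnecke-Ruzsa bound K³|A| ≈ 93.7500, |3A| = 24, inequality holds.


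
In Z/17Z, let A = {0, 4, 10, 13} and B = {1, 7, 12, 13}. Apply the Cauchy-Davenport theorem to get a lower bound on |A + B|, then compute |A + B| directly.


Cauchy-Davenport: |A + B| ≥ min(p, |A| + |B| - 1) for A, B nonempty in Z/pZ.
|A| = 4, |B| = 4, p = 17.
CD lower bound = min(17, 4 + 4 - 1) = min(17, 7) = 7.
Compute A + B mod 17 directly:
a = 0: 0+1=1, 0+7=7, 0+12=12, 0+13=13
a = 4: 4+1=5, 4+7=11, 4+12=16, 4+13=0
a = 10: 10+1=11, 10+7=0, 10+12=5, 10+13=6
a = 13: 13+1=14, 13+7=3, 13+12=8, 13+13=9
A + B = {0, 1, 3, 5, 6, 7, 8, 9, 11, 12, 13, 14, 16}, so |A + B| = 13.
Verify: 13 ≥ 7? Yes ✓.

CD lower bound = 7, actual |A + B| = 13.


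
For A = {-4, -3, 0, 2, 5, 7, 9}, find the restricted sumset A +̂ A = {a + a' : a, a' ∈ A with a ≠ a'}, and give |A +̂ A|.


Restricted sumset: A +̂ A = {a + a' : a ∈ A, a' ∈ A, a ≠ a'}.
Equivalently, take A + A and drop any sum 2a that is achievable ONLY as a + a for a ∈ A (i.e. sums representable only with equal summands).
Enumerate pairs (a, a') with a < a' (symmetric, so each unordered pair gives one sum; this covers all a ≠ a'):
  -4 + -3 = -7
  -4 + 0 = -4
  -4 + 2 = -2
  -4 + 5 = 1
  -4 + 7 = 3
  -4 + 9 = 5
  -3 + 0 = -3
  -3 + 2 = -1
  -3 + 5 = 2
  -3 + 7 = 4
  -3 + 9 = 6
  0 + 2 = 2
  0 + 5 = 5
  0 + 7 = 7
  0 + 9 = 9
  2 + 5 = 7
  2 + 7 = 9
  2 + 9 = 11
  5 + 7 = 12
  5 + 9 = 14
  7 + 9 = 16
Collected distinct sums: {-7, -4, -3, -2, -1, 1, 2, 3, 4, 5, 6, 7, 9, 11, 12, 14, 16}
|A +̂ A| = 17
(Reference bound: |A +̂ A| ≥ 2|A| - 3 for |A| ≥ 2, with |A| = 7 giving ≥ 11.)

|A +̂ A| = 17


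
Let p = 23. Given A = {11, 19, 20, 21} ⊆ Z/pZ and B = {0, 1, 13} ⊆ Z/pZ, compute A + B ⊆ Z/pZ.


Work in Z/23Z: reduce every sum a + b modulo 23.
Enumerate all 12 pairs:
a = 11: 11+0=11, 11+1=12, 11+13=1
a = 19: 19+0=19, 19+1=20, 19+13=9
a = 20: 20+0=20, 20+1=21, 20+13=10
a = 21: 21+0=21, 21+1=22, 21+13=11
Distinct residues collected: {1, 9, 10, 11, 12, 19, 20, 21, 22}
|A + B| = 9 (out of 23 total residues).

A + B = {1, 9, 10, 11, 12, 19, 20, 21, 22}


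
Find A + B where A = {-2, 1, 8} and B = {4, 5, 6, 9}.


A + B = {a + b : a ∈ A, b ∈ B}.
Enumerate all |A|·|B| = 3·4 = 12 pairs (a, b) and collect distinct sums.
a = -2: -2+4=2, -2+5=3, -2+6=4, -2+9=7
a = 1: 1+4=5, 1+5=6, 1+6=7, 1+9=10
a = 8: 8+4=12, 8+5=13, 8+6=14, 8+9=17
Collecting distinct sums: A + B = {2, 3, 4, 5, 6, 7, 10, 12, 13, 14, 17}
|A + B| = 11

A + B = {2, 3, 4, 5, 6, 7, 10, 12, 13, 14, 17}


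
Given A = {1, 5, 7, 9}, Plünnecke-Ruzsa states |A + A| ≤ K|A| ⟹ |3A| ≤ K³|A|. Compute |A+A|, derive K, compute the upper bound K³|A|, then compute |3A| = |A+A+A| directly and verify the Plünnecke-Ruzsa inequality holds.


|A| = 4.
Step 1: Compute A + A by enumerating all 16 pairs.
A + A = {2, 6, 8, 10, 12, 14, 16, 18}, so |A + A| = 8.
Step 2: Doubling constant K = |A + A|/|A| = 8/4 = 8/4 ≈ 2.0000.
Step 3: Plünnecke-Ruzsa gives |3A| ≤ K³·|A| = (2.0000)³ · 4 ≈ 32.0000.
Step 4: Compute 3A = A + A + A directly by enumerating all triples (a,b,c) ∈ A³; |3A| = 12.
Step 5: Check 12 ≤ 32.0000? Yes ✓.

K = 8/4, Plünnecke-Ruzsa bound K³|A| ≈ 32.0000, |3A| = 12, inequality holds.


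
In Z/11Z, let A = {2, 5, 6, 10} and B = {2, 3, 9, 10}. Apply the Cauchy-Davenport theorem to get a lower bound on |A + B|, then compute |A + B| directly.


Cauchy-Davenport: |A + B| ≥ min(p, |A| + |B| - 1) for A, B nonempty in Z/pZ.
|A| = 4, |B| = 4, p = 11.
CD lower bound = min(11, 4 + 4 - 1) = min(11, 7) = 7.
Compute A + B mod 11 directly:
a = 2: 2+2=4, 2+3=5, 2+9=0, 2+10=1
a = 5: 5+2=7, 5+3=8, 5+9=3, 5+10=4
a = 6: 6+2=8, 6+3=9, 6+9=4, 6+10=5
a = 10: 10+2=1, 10+3=2, 10+9=8, 10+10=9
A + B = {0, 1, 2, 3, 4, 5, 7, 8, 9}, so |A + B| = 9.
Verify: 9 ≥ 7? Yes ✓.

CD lower bound = 7, actual |A + B| = 9.


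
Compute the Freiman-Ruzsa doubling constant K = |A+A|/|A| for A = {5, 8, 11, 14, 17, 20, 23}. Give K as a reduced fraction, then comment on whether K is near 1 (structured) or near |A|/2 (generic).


|A| = 7.
Compute A + A by enumerating all 49 pairs.
A + A = {10, 13, 16, 19, 22, 25, 28, 31, 34, 37, 40, 43, 46}, so |A + A| = 13.
K = |A + A| / |A| = 13/7 (already in lowest terms) ≈ 1.8571.
Reference: AP of size 7 gives K = 13/7 ≈ 1.8571; a fully generic set of size 7 gives K ≈ 4.0000.

|A| = 7, |A + A| = 13, K = 13/7.


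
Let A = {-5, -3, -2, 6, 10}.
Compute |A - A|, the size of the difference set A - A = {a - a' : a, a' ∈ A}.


A - A = {a - a' : a, a' ∈ A}; |A| = 5.
Bounds: 2|A|-1 ≤ |A - A| ≤ |A|² - |A| + 1, i.e. 9 ≤ |A - A| ≤ 21.
Note: 0 ∈ A - A always (from a - a). The set is symmetric: if d ∈ A - A then -d ∈ A - A.
Enumerate nonzero differences d = a - a' with a > a' (then include -d):
Positive differences: {1, 2, 3, 4, 8, 9, 11, 12, 13, 15}
Full difference set: {0} ∪ (positive diffs) ∪ (negative diffs).
|A - A| = 1 + 2·10 = 21 (matches direct enumeration: 21).

|A - A| = 21


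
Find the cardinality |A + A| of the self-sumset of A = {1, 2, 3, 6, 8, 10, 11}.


A + A = {a + a' : a, a' ∈ A}; |A| = 7.
General bounds: 2|A| - 1 ≤ |A + A| ≤ |A|(|A|+1)/2, i.e. 13 ≤ |A + A| ≤ 28.
Lower bound 2|A|-1 is attained iff A is an arithmetic progression.
Enumerate sums a + a' for a ≤ a' (symmetric, so this suffices):
a = 1: 1+1=2, 1+2=3, 1+3=4, 1+6=7, 1+8=9, 1+10=11, 1+11=12
a = 2: 2+2=4, 2+3=5, 2+6=8, 2+8=10, 2+10=12, 2+11=13
a = 3: 3+3=6, 3+6=9, 3+8=11, 3+10=13, 3+11=14
a = 6: 6+6=12, 6+8=14, 6+10=16, 6+11=17
a = 8: 8+8=16, 8+10=18, 8+11=19
a = 10: 10+10=20, 10+11=21
a = 11: 11+11=22
Distinct sums: {2, 3, 4, 5, 6, 7, 8, 9, 10, 11, 12, 13, 14, 16, 17, 18, 19, 20, 21, 22}
|A + A| = 20

|A + A| = 20


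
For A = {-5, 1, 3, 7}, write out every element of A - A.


A - A = {a - a' : a, a' ∈ A}.
Compute a - a' for each ordered pair (a, a'):
a = -5: -5--5=0, -5-1=-6, -5-3=-8, -5-7=-12
a = 1: 1--5=6, 1-1=0, 1-3=-2, 1-7=-6
a = 3: 3--5=8, 3-1=2, 3-3=0, 3-7=-4
a = 7: 7--5=12, 7-1=6, 7-3=4, 7-7=0
Collecting distinct values (and noting 0 appears from a-a):
A - A = {-12, -8, -6, -4, -2, 0, 2, 4, 6, 8, 12}
|A - A| = 11

A - A = {-12, -8, -6, -4, -2, 0, 2, 4, 6, 8, 12}


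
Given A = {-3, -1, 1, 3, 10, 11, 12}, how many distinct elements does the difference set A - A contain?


A - A = {a - a' : a, a' ∈ A}; |A| = 7.
Bounds: 2|A|-1 ≤ |A - A| ≤ |A|² - |A| + 1, i.e. 13 ≤ |A - A| ≤ 43.
Note: 0 ∈ A - A always (from a - a). The set is symmetric: if d ∈ A - A then -d ∈ A - A.
Enumerate nonzero differences d = a - a' with a > a' (then include -d):
Positive differences: {1, 2, 4, 6, 7, 8, 9, 10, 11, 12, 13, 14, 15}
Full difference set: {0} ∪ (positive diffs) ∪ (negative diffs).
|A - A| = 1 + 2·13 = 27 (matches direct enumeration: 27).

|A - A| = 27


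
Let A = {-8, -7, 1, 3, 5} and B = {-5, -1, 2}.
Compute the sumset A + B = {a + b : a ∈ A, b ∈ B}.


A + B = {a + b : a ∈ A, b ∈ B}.
Enumerate all |A|·|B| = 5·3 = 15 pairs (a, b) and collect distinct sums.
a = -8: -8+-5=-13, -8+-1=-9, -8+2=-6
a = -7: -7+-5=-12, -7+-1=-8, -7+2=-5
a = 1: 1+-5=-4, 1+-1=0, 1+2=3
a = 3: 3+-5=-2, 3+-1=2, 3+2=5
a = 5: 5+-5=0, 5+-1=4, 5+2=7
Collecting distinct sums: A + B = {-13, -12, -9, -8, -6, -5, -4, -2, 0, 2, 3, 4, 5, 7}
|A + B| = 14

A + B = {-13, -12, -9, -8, -6, -5, -4, -2, 0, 2, 3, 4, 5, 7}


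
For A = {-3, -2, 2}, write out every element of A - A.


A - A = {a - a' : a, a' ∈ A}.
Compute a - a' for each ordered pair (a, a'):
a = -3: -3--3=0, -3--2=-1, -3-2=-5
a = -2: -2--3=1, -2--2=0, -2-2=-4
a = 2: 2--3=5, 2--2=4, 2-2=0
Collecting distinct values (and noting 0 appears from a-a):
A - A = {-5, -4, -1, 0, 1, 4, 5}
|A - A| = 7

A - A = {-5, -4, -1, 0, 1, 4, 5}


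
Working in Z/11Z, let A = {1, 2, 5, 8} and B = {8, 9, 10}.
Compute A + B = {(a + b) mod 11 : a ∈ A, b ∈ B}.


Work in Z/11Z: reduce every sum a + b modulo 11.
Enumerate all 12 pairs:
a = 1: 1+8=9, 1+9=10, 1+10=0
a = 2: 2+8=10, 2+9=0, 2+10=1
a = 5: 5+8=2, 5+9=3, 5+10=4
a = 8: 8+8=5, 8+9=6, 8+10=7
Distinct residues collected: {0, 1, 2, 3, 4, 5, 6, 7, 9, 10}
|A + B| = 10 (out of 11 total residues).

A + B = {0, 1, 2, 3, 4, 5, 6, 7, 9, 10}


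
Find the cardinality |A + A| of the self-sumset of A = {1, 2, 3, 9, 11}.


A + A = {a + a' : a, a' ∈ A}; |A| = 5.
General bounds: 2|A| - 1 ≤ |A + A| ≤ |A|(|A|+1)/2, i.e. 9 ≤ |A + A| ≤ 15.
Lower bound 2|A|-1 is attained iff A is an arithmetic progression.
Enumerate sums a + a' for a ≤ a' (symmetric, so this suffices):
a = 1: 1+1=2, 1+2=3, 1+3=4, 1+9=10, 1+11=12
a = 2: 2+2=4, 2+3=5, 2+9=11, 2+11=13
a = 3: 3+3=6, 3+9=12, 3+11=14
a = 9: 9+9=18, 9+11=20
a = 11: 11+11=22
Distinct sums: {2, 3, 4, 5, 6, 10, 11, 12, 13, 14, 18, 20, 22}
|A + A| = 13

|A + A| = 13


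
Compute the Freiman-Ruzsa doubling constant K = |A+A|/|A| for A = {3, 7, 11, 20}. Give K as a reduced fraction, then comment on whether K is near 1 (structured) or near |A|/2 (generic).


|A| = 4.
Compute A + A by enumerating all 16 pairs.
A + A = {6, 10, 14, 18, 22, 23, 27, 31, 40}, so |A + A| = 9.
K = |A + A| / |A| = 9/4 (already in lowest terms) ≈ 2.2500.
Reference: AP of size 4 gives K = 7/4 ≈ 1.7500; a fully generic set of size 4 gives K ≈ 2.5000.

|A| = 4, |A + A| = 9, K = 9/4.


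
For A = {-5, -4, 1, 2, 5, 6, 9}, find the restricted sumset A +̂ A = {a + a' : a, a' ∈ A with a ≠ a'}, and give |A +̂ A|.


Restricted sumset: A +̂ A = {a + a' : a ∈ A, a' ∈ A, a ≠ a'}.
Equivalently, take A + A and drop any sum 2a that is achievable ONLY as a + a for a ∈ A (i.e. sums representable only with equal summands).
Enumerate pairs (a, a') with a < a' (symmetric, so each unordered pair gives one sum; this covers all a ≠ a'):
  -5 + -4 = -9
  -5 + 1 = -4
  -5 + 2 = -3
  -5 + 5 = 0
  -5 + 6 = 1
  -5 + 9 = 4
  -4 + 1 = -3
  -4 + 2 = -2
  -4 + 5 = 1
  -4 + 6 = 2
  -4 + 9 = 5
  1 + 2 = 3
  1 + 5 = 6
  1 + 6 = 7
  1 + 9 = 10
  2 + 5 = 7
  2 + 6 = 8
  2 + 9 = 11
  5 + 6 = 11
  5 + 9 = 14
  6 + 9 = 15
Collected distinct sums: {-9, -4, -3, -2, 0, 1, 2, 3, 4, 5, 6, 7, 8, 10, 11, 14, 15}
|A +̂ A| = 17
(Reference bound: |A +̂ A| ≥ 2|A| - 3 for |A| ≥ 2, with |A| = 7 giving ≥ 11.)

|A +̂ A| = 17


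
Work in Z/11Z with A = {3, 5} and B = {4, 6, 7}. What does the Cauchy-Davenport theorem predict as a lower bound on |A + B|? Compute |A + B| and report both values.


Cauchy-Davenport: |A + B| ≥ min(p, |A| + |B| - 1) for A, B nonempty in Z/pZ.
|A| = 2, |B| = 3, p = 11.
CD lower bound = min(11, 2 + 3 - 1) = min(11, 4) = 4.
Compute A + B mod 11 directly:
a = 3: 3+4=7, 3+6=9, 3+7=10
a = 5: 5+4=9, 5+6=0, 5+7=1
A + B = {0, 1, 7, 9, 10}, so |A + B| = 5.
Verify: 5 ≥ 4? Yes ✓.

CD lower bound = 4, actual |A + B| = 5.


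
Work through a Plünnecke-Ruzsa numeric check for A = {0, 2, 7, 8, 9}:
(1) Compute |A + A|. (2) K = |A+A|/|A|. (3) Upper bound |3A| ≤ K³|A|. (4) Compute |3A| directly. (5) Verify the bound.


|A| = 5.
Step 1: Compute A + A by enumerating all 25 pairs.
A + A = {0, 2, 4, 7, 8, 9, 10, 11, 14, 15, 16, 17, 18}, so |A + A| = 13.
Step 2: Doubling constant K = |A + A|/|A| = 13/5 = 13/5 ≈ 2.6000.
Step 3: Plünnecke-Ruzsa gives |3A| ≤ K³·|A| = (2.6000)³ · 5 ≈ 87.8800.
Step 4: Compute 3A = A + A + A directly by enumerating all triples (a,b,c) ∈ A³; |3A| = 25.
Step 5: Check 25 ≤ 87.8800? Yes ✓.

K = 13/5, Plünnecke-Ruzsa bound K³|A| ≈ 87.8800, |3A| = 25, inequality holds.


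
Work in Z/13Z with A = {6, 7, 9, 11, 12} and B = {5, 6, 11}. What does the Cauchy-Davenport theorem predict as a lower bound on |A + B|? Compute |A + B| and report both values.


Cauchy-Davenport: |A + B| ≥ min(p, |A| + |B| - 1) for A, B nonempty in Z/pZ.
|A| = 5, |B| = 3, p = 13.
CD lower bound = min(13, 5 + 3 - 1) = min(13, 7) = 7.
Compute A + B mod 13 directly:
a = 6: 6+5=11, 6+6=12, 6+11=4
a = 7: 7+5=12, 7+6=0, 7+11=5
a = 9: 9+5=1, 9+6=2, 9+11=7
a = 11: 11+5=3, 11+6=4, 11+11=9
a = 12: 12+5=4, 12+6=5, 12+11=10
A + B = {0, 1, 2, 3, 4, 5, 7, 9, 10, 11, 12}, so |A + B| = 11.
Verify: 11 ≥ 7? Yes ✓.

CD lower bound = 7, actual |A + B| = 11.


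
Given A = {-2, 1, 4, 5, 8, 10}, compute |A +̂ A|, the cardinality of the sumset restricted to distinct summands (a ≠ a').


Restricted sumset: A +̂ A = {a + a' : a ∈ A, a' ∈ A, a ≠ a'}.
Equivalently, take A + A and drop any sum 2a that is achievable ONLY as a + a for a ∈ A (i.e. sums representable only with equal summands).
Enumerate pairs (a, a') with a < a' (symmetric, so each unordered pair gives one sum; this covers all a ≠ a'):
  -2 + 1 = -1
  -2 + 4 = 2
  -2 + 5 = 3
  -2 + 8 = 6
  -2 + 10 = 8
  1 + 4 = 5
  1 + 5 = 6
  1 + 8 = 9
  1 + 10 = 11
  4 + 5 = 9
  4 + 8 = 12
  4 + 10 = 14
  5 + 8 = 13
  5 + 10 = 15
  8 + 10 = 18
Collected distinct sums: {-1, 2, 3, 5, 6, 8, 9, 11, 12, 13, 14, 15, 18}
|A +̂ A| = 13
(Reference bound: |A +̂ A| ≥ 2|A| - 3 for |A| ≥ 2, with |A| = 6 giving ≥ 9.)

|A +̂ A| = 13


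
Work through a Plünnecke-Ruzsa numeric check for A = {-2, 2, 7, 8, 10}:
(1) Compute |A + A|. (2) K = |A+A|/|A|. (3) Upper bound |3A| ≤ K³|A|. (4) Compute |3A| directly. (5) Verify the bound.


|A| = 5.
Step 1: Compute A + A by enumerating all 25 pairs.
A + A = {-4, 0, 4, 5, 6, 8, 9, 10, 12, 14, 15, 16, 17, 18, 20}, so |A + A| = 15.
Step 2: Doubling constant K = |A + A|/|A| = 15/5 = 15/5 ≈ 3.0000.
Step 3: Plünnecke-Ruzsa gives |3A| ≤ K³·|A| = (3.0000)³ · 5 ≈ 135.0000.
Step 4: Compute 3A = A + A + A directly by enumerating all triples (a,b,c) ∈ A³; |3A| = 28.
Step 5: Check 28 ≤ 135.0000? Yes ✓.

K = 15/5, Plünnecke-Ruzsa bound K³|A| ≈ 135.0000, |3A| = 28, inequality holds.


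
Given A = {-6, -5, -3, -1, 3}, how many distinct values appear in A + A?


A + A = {a + a' : a, a' ∈ A}; |A| = 5.
General bounds: 2|A| - 1 ≤ |A + A| ≤ |A|(|A|+1)/2, i.e. 9 ≤ |A + A| ≤ 15.
Lower bound 2|A|-1 is attained iff A is an arithmetic progression.
Enumerate sums a + a' for a ≤ a' (symmetric, so this suffices):
a = -6: -6+-6=-12, -6+-5=-11, -6+-3=-9, -6+-1=-7, -6+3=-3
a = -5: -5+-5=-10, -5+-3=-8, -5+-1=-6, -5+3=-2
a = -3: -3+-3=-6, -3+-1=-4, -3+3=0
a = -1: -1+-1=-2, -1+3=2
a = 3: 3+3=6
Distinct sums: {-12, -11, -10, -9, -8, -7, -6, -4, -3, -2, 0, 2, 6}
|A + A| = 13

|A + A| = 13


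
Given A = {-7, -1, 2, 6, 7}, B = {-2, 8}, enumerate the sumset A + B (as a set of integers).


A + B = {a + b : a ∈ A, b ∈ B}.
Enumerate all |A|·|B| = 5·2 = 10 pairs (a, b) and collect distinct sums.
a = -7: -7+-2=-9, -7+8=1
a = -1: -1+-2=-3, -1+8=7
a = 2: 2+-2=0, 2+8=10
a = 6: 6+-2=4, 6+8=14
a = 7: 7+-2=5, 7+8=15
Collecting distinct sums: A + B = {-9, -3, 0, 1, 4, 5, 7, 10, 14, 15}
|A + B| = 10

A + B = {-9, -3, 0, 1, 4, 5, 7, 10, 14, 15}


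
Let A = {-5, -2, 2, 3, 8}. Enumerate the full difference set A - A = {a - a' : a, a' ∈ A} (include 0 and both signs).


A - A = {a - a' : a, a' ∈ A}.
Compute a - a' for each ordered pair (a, a'):
a = -5: -5--5=0, -5--2=-3, -5-2=-7, -5-3=-8, -5-8=-13
a = -2: -2--5=3, -2--2=0, -2-2=-4, -2-3=-5, -2-8=-10
a = 2: 2--5=7, 2--2=4, 2-2=0, 2-3=-1, 2-8=-6
a = 3: 3--5=8, 3--2=5, 3-2=1, 3-3=0, 3-8=-5
a = 8: 8--5=13, 8--2=10, 8-2=6, 8-3=5, 8-8=0
Collecting distinct values (and noting 0 appears from a-a):
A - A = {-13, -10, -8, -7, -6, -5, -4, -3, -1, 0, 1, 3, 4, 5, 6, 7, 8, 10, 13}
|A - A| = 19

A - A = {-13, -10, -8, -7, -6, -5, -4, -3, -1, 0, 1, 3, 4, 5, 6, 7, 8, 10, 13}


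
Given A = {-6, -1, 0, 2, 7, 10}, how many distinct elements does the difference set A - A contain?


A - A = {a - a' : a, a' ∈ A}; |A| = 6.
Bounds: 2|A|-1 ≤ |A - A| ≤ |A|² - |A| + 1, i.e. 11 ≤ |A - A| ≤ 31.
Note: 0 ∈ A - A always (from a - a). The set is symmetric: if d ∈ A - A then -d ∈ A - A.
Enumerate nonzero differences d = a - a' with a > a' (then include -d):
Positive differences: {1, 2, 3, 5, 6, 7, 8, 10, 11, 13, 16}
Full difference set: {0} ∪ (positive diffs) ∪ (negative diffs).
|A - A| = 1 + 2·11 = 23 (matches direct enumeration: 23).

|A - A| = 23


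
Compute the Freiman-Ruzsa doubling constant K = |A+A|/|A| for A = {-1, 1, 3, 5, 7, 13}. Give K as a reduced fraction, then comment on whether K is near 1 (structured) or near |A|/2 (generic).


|A| = 6.
Compute A + A by enumerating all 36 pairs.
A + A = {-2, 0, 2, 4, 6, 8, 10, 12, 14, 16, 18, 20, 26}, so |A + A| = 13.
K = |A + A| / |A| = 13/6 (already in lowest terms) ≈ 2.1667.
Reference: AP of size 6 gives K = 11/6 ≈ 1.8333; a fully generic set of size 6 gives K ≈ 3.5000.

|A| = 6, |A + A| = 13, K = 13/6.


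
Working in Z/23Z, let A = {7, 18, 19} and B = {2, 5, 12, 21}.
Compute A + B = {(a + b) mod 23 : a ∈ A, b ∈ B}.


Work in Z/23Z: reduce every sum a + b modulo 23.
Enumerate all 12 pairs:
a = 7: 7+2=9, 7+5=12, 7+12=19, 7+21=5
a = 18: 18+2=20, 18+5=0, 18+12=7, 18+21=16
a = 19: 19+2=21, 19+5=1, 19+12=8, 19+21=17
Distinct residues collected: {0, 1, 5, 7, 8, 9, 12, 16, 17, 19, 20, 21}
|A + B| = 12 (out of 23 total residues).

A + B = {0, 1, 5, 7, 8, 9, 12, 16, 17, 19, 20, 21}


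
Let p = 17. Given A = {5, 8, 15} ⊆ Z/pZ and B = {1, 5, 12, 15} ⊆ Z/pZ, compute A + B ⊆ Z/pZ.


Work in Z/17Z: reduce every sum a + b modulo 17.
Enumerate all 12 pairs:
a = 5: 5+1=6, 5+5=10, 5+12=0, 5+15=3
a = 8: 8+1=9, 8+5=13, 8+12=3, 8+15=6
a = 15: 15+1=16, 15+5=3, 15+12=10, 15+15=13
Distinct residues collected: {0, 3, 6, 9, 10, 13, 16}
|A + B| = 7 (out of 17 total residues).

A + B = {0, 3, 6, 9, 10, 13, 16}


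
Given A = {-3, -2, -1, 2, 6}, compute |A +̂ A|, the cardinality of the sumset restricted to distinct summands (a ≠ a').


Restricted sumset: A +̂ A = {a + a' : a ∈ A, a' ∈ A, a ≠ a'}.
Equivalently, take A + A and drop any sum 2a that is achievable ONLY as a + a for a ∈ A (i.e. sums representable only with equal summands).
Enumerate pairs (a, a') with a < a' (symmetric, so each unordered pair gives one sum; this covers all a ≠ a'):
  -3 + -2 = -5
  -3 + -1 = -4
  -3 + 2 = -1
  -3 + 6 = 3
  -2 + -1 = -3
  -2 + 2 = 0
  -2 + 6 = 4
  -1 + 2 = 1
  -1 + 6 = 5
  2 + 6 = 8
Collected distinct sums: {-5, -4, -3, -1, 0, 1, 3, 4, 5, 8}
|A +̂ A| = 10
(Reference bound: |A +̂ A| ≥ 2|A| - 3 for |A| ≥ 2, with |A| = 5 giving ≥ 7.)

|A +̂ A| = 10


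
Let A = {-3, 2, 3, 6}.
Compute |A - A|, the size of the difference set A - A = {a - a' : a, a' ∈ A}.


A - A = {a - a' : a, a' ∈ A}; |A| = 4.
Bounds: 2|A|-1 ≤ |A - A| ≤ |A|² - |A| + 1, i.e. 7 ≤ |A - A| ≤ 13.
Note: 0 ∈ A - A always (from a - a). The set is symmetric: if d ∈ A - A then -d ∈ A - A.
Enumerate nonzero differences d = a - a' with a > a' (then include -d):
Positive differences: {1, 3, 4, 5, 6, 9}
Full difference set: {0} ∪ (positive diffs) ∪ (negative diffs).
|A - A| = 1 + 2·6 = 13 (matches direct enumeration: 13).

|A - A| = 13


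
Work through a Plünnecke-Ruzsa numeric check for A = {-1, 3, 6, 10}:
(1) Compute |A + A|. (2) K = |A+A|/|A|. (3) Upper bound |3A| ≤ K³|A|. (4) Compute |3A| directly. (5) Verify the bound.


|A| = 4.
Step 1: Compute A + A by enumerating all 16 pairs.
A + A = {-2, 2, 5, 6, 9, 12, 13, 16, 20}, so |A + A| = 9.
Step 2: Doubling constant K = |A + A|/|A| = 9/4 = 9/4 ≈ 2.2500.
Step 3: Plünnecke-Ruzsa gives |3A| ≤ K³·|A| = (2.2500)³ · 4 ≈ 45.5625.
Step 4: Compute 3A = A + A + A directly by enumerating all triples (a,b,c) ∈ A³; |3A| = 16.
Step 5: Check 16 ≤ 45.5625? Yes ✓.

K = 9/4, Plünnecke-Ruzsa bound K³|A| ≈ 45.5625, |3A| = 16, inequality holds.


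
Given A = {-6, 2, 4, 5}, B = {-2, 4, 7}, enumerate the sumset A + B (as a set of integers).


A + B = {a + b : a ∈ A, b ∈ B}.
Enumerate all |A|·|B| = 4·3 = 12 pairs (a, b) and collect distinct sums.
a = -6: -6+-2=-8, -6+4=-2, -6+7=1
a = 2: 2+-2=0, 2+4=6, 2+7=9
a = 4: 4+-2=2, 4+4=8, 4+7=11
a = 5: 5+-2=3, 5+4=9, 5+7=12
Collecting distinct sums: A + B = {-8, -2, 0, 1, 2, 3, 6, 8, 9, 11, 12}
|A + B| = 11

A + B = {-8, -2, 0, 1, 2, 3, 6, 8, 9, 11, 12}


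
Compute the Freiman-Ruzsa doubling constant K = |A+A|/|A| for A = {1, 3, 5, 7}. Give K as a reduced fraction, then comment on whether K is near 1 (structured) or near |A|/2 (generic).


|A| = 4.
Compute A + A by enumerating all 16 pairs.
A + A = {2, 4, 6, 8, 10, 12, 14}, so |A + A| = 7.
K = |A + A| / |A| = 7/4 (already in lowest terms) ≈ 1.7500.
Reference: AP of size 4 gives K = 7/4 ≈ 1.7500; a fully generic set of size 4 gives K ≈ 2.5000.

|A| = 4, |A + A| = 7, K = 7/4.


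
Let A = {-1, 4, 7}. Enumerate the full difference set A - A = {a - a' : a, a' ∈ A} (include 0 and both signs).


A - A = {a - a' : a, a' ∈ A}.
Compute a - a' for each ordered pair (a, a'):
a = -1: -1--1=0, -1-4=-5, -1-7=-8
a = 4: 4--1=5, 4-4=0, 4-7=-3
a = 7: 7--1=8, 7-4=3, 7-7=0
Collecting distinct values (and noting 0 appears from a-a):
A - A = {-8, -5, -3, 0, 3, 5, 8}
|A - A| = 7

A - A = {-8, -5, -3, 0, 3, 5, 8}


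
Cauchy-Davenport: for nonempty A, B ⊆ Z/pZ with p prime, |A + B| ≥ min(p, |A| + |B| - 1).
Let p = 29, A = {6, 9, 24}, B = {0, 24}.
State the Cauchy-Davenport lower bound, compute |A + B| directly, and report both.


Cauchy-Davenport: |A + B| ≥ min(p, |A| + |B| - 1) for A, B nonempty in Z/pZ.
|A| = 3, |B| = 2, p = 29.
CD lower bound = min(29, 3 + 2 - 1) = min(29, 4) = 4.
Compute A + B mod 29 directly:
a = 6: 6+0=6, 6+24=1
a = 9: 9+0=9, 9+24=4
a = 24: 24+0=24, 24+24=19
A + B = {1, 4, 6, 9, 19, 24}, so |A + B| = 6.
Verify: 6 ≥ 4? Yes ✓.

CD lower bound = 4, actual |A + B| = 6.


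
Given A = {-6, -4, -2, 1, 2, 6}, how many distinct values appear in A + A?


A + A = {a + a' : a, a' ∈ A}; |A| = 6.
General bounds: 2|A| - 1 ≤ |A + A| ≤ |A|(|A|+1)/2, i.e. 11 ≤ |A + A| ≤ 21.
Lower bound 2|A|-1 is attained iff A is an arithmetic progression.
Enumerate sums a + a' for a ≤ a' (symmetric, so this suffices):
a = -6: -6+-6=-12, -6+-4=-10, -6+-2=-8, -6+1=-5, -6+2=-4, -6+6=0
a = -4: -4+-4=-8, -4+-2=-6, -4+1=-3, -4+2=-2, -4+6=2
a = -2: -2+-2=-4, -2+1=-1, -2+2=0, -2+6=4
a = 1: 1+1=2, 1+2=3, 1+6=7
a = 2: 2+2=4, 2+6=8
a = 6: 6+6=12
Distinct sums: {-12, -10, -8, -6, -5, -4, -3, -2, -1, 0, 2, 3, 4, 7, 8, 12}
|A + A| = 16

|A + A| = 16


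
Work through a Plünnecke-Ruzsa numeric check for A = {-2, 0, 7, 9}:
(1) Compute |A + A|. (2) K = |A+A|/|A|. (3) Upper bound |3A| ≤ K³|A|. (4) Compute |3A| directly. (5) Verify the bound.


|A| = 4.
Step 1: Compute A + A by enumerating all 16 pairs.
A + A = {-4, -2, 0, 5, 7, 9, 14, 16, 18}, so |A + A| = 9.
Step 2: Doubling constant K = |A + A|/|A| = 9/4 = 9/4 ≈ 2.2500.
Step 3: Plünnecke-Ruzsa gives |3A| ≤ K³·|A| = (2.2500)³ · 4 ≈ 45.5625.
Step 4: Compute 3A = A + A + A directly by enumerating all triples (a,b,c) ∈ A³; |3A| = 16.
Step 5: Check 16 ≤ 45.5625? Yes ✓.

K = 9/4, Plünnecke-Ruzsa bound K³|A| ≈ 45.5625, |3A| = 16, inequality holds.


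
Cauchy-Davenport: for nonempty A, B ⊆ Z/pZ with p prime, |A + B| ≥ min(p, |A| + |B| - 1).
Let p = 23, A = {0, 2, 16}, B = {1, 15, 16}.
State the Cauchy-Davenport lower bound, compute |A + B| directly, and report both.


Cauchy-Davenport: |A + B| ≥ min(p, |A| + |B| - 1) for A, B nonempty in Z/pZ.
|A| = 3, |B| = 3, p = 23.
CD lower bound = min(23, 3 + 3 - 1) = min(23, 5) = 5.
Compute A + B mod 23 directly:
a = 0: 0+1=1, 0+15=15, 0+16=16
a = 2: 2+1=3, 2+15=17, 2+16=18
a = 16: 16+1=17, 16+15=8, 16+16=9
A + B = {1, 3, 8, 9, 15, 16, 17, 18}, so |A + B| = 8.
Verify: 8 ≥ 5? Yes ✓.

CD lower bound = 5, actual |A + B| = 8.


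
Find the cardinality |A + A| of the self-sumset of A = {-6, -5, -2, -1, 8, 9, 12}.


A + A = {a + a' : a, a' ∈ A}; |A| = 7.
General bounds: 2|A| - 1 ≤ |A + A| ≤ |A|(|A|+1)/2, i.e. 13 ≤ |A + A| ≤ 28.
Lower bound 2|A|-1 is attained iff A is an arithmetic progression.
Enumerate sums a + a' for a ≤ a' (symmetric, so this suffices):
a = -6: -6+-6=-12, -6+-5=-11, -6+-2=-8, -6+-1=-7, -6+8=2, -6+9=3, -6+12=6
a = -5: -5+-5=-10, -5+-2=-7, -5+-1=-6, -5+8=3, -5+9=4, -5+12=7
a = -2: -2+-2=-4, -2+-1=-3, -2+8=6, -2+9=7, -2+12=10
a = -1: -1+-1=-2, -1+8=7, -1+9=8, -1+12=11
a = 8: 8+8=16, 8+9=17, 8+12=20
a = 9: 9+9=18, 9+12=21
a = 12: 12+12=24
Distinct sums: {-12, -11, -10, -8, -7, -6, -4, -3, -2, 2, 3, 4, 6, 7, 8, 10, 11, 16, 17, 18, 20, 21, 24}
|A + A| = 23

|A + A| = 23


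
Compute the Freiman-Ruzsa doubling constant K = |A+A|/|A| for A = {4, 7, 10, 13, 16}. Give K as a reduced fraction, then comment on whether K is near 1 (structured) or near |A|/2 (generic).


|A| = 5.
Compute A + A by enumerating all 25 pairs.
A + A = {8, 11, 14, 17, 20, 23, 26, 29, 32}, so |A + A| = 9.
K = |A + A| / |A| = 9/5 (already in lowest terms) ≈ 1.8000.
Reference: AP of size 5 gives K = 9/5 ≈ 1.8000; a fully generic set of size 5 gives K ≈ 3.0000.

|A| = 5, |A + A| = 9, K = 9/5.


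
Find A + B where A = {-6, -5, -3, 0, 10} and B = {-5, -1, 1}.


A + B = {a + b : a ∈ A, b ∈ B}.
Enumerate all |A|·|B| = 5·3 = 15 pairs (a, b) and collect distinct sums.
a = -6: -6+-5=-11, -6+-1=-7, -6+1=-5
a = -5: -5+-5=-10, -5+-1=-6, -5+1=-4
a = -3: -3+-5=-8, -3+-1=-4, -3+1=-2
a = 0: 0+-5=-5, 0+-1=-1, 0+1=1
a = 10: 10+-5=5, 10+-1=9, 10+1=11
Collecting distinct sums: A + B = {-11, -10, -8, -7, -6, -5, -4, -2, -1, 1, 5, 9, 11}
|A + B| = 13

A + B = {-11, -10, -8, -7, -6, -5, -4, -2, -1, 1, 5, 9, 11}


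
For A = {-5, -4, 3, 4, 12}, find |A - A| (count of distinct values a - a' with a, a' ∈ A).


A - A = {a - a' : a, a' ∈ A}; |A| = 5.
Bounds: 2|A|-1 ≤ |A - A| ≤ |A|² - |A| + 1, i.e. 9 ≤ |A - A| ≤ 21.
Note: 0 ∈ A - A always (from a - a). The set is symmetric: if d ∈ A - A then -d ∈ A - A.
Enumerate nonzero differences d = a - a' with a > a' (then include -d):
Positive differences: {1, 7, 8, 9, 16, 17}
Full difference set: {0} ∪ (positive diffs) ∪ (negative diffs).
|A - A| = 1 + 2·6 = 13 (matches direct enumeration: 13).

|A - A| = 13


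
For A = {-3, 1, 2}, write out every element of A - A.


A - A = {a - a' : a, a' ∈ A}.
Compute a - a' for each ordered pair (a, a'):
a = -3: -3--3=0, -3-1=-4, -3-2=-5
a = 1: 1--3=4, 1-1=0, 1-2=-1
a = 2: 2--3=5, 2-1=1, 2-2=0
Collecting distinct values (and noting 0 appears from a-a):
A - A = {-5, -4, -1, 0, 1, 4, 5}
|A - A| = 7

A - A = {-5, -4, -1, 0, 1, 4, 5}


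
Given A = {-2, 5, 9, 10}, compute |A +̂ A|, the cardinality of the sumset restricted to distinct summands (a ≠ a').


Restricted sumset: A +̂ A = {a + a' : a ∈ A, a' ∈ A, a ≠ a'}.
Equivalently, take A + A and drop any sum 2a that is achievable ONLY as a + a for a ∈ A (i.e. sums representable only with equal summands).
Enumerate pairs (a, a') with a < a' (symmetric, so each unordered pair gives one sum; this covers all a ≠ a'):
  -2 + 5 = 3
  -2 + 9 = 7
  -2 + 10 = 8
  5 + 9 = 14
  5 + 10 = 15
  9 + 10 = 19
Collected distinct sums: {3, 7, 8, 14, 15, 19}
|A +̂ A| = 6
(Reference bound: |A +̂ A| ≥ 2|A| - 3 for |A| ≥ 2, with |A| = 4 giving ≥ 5.)

|A +̂ A| = 6


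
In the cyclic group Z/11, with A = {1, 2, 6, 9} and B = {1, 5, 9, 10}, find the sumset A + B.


Work in Z/11Z: reduce every sum a + b modulo 11.
Enumerate all 16 pairs:
a = 1: 1+1=2, 1+5=6, 1+9=10, 1+10=0
a = 2: 2+1=3, 2+5=7, 2+9=0, 2+10=1
a = 6: 6+1=7, 6+5=0, 6+9=4, 6+10=5
a = 9: 9+1=10, 9+5=3, 9+9=7, 9+10=8
Distinct residues collected: {0, 1, 2, 3, 4, 5, 6, 7, 8, 10}
|A + B| = 10 (out of 11 total residues).

A + B = {0, 1, 2, 3, 4, 5, 6, 7, 8, 10}


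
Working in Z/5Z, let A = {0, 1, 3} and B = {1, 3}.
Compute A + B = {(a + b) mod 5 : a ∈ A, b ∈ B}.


Work in Z/5Z: reduce every sum a + b modulo 5.
Enumerate all 6 pairs:
a = 0: 0+1=1, 0+3=3
a = 1: 1+1=2, 1+3=4
a = 3: 3+1=4, 3+3=1
Distinct residues collected: {1, 2, 3, 4}
|A + B| = 4 (out of 5 total residues).

A + B = {1, 2, 3, 4}


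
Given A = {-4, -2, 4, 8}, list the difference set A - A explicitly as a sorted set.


A - A = {a - a' : a, a' ∈ A}.
Compute a - a' for each ordered pair (a, a'):
a = -4: -4--4=0, -4--2=-2, -4-4=-8, -4-8=-12
a = -2: -2--4=2, -2--2=0, -2-4=-6, -2-8=-10
a = 4: 4--4=8, 4--2=6, 4-4=0, 4-8=-4
a = 8: 8--4=12, 8--2=10, 8-4=4, 8-8=0
Collecting distinct values (and noting 0 appears from a-a):
A - A = {-12, -10, -8, -6, -4, -2, 0, 2, 4, 6, 8, 10, 12}
|A - A| = 13

A - A = {-12, -10, -8, -6, -4, -2, 0, 2, 4, 6, 8, 10, 12}


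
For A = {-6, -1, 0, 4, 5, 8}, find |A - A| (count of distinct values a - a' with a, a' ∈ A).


A - A = {a - a' : a, a' ∈ A}; |A| = 6.
Bounds: 2|A|-1 ≤ |A - A| ≤ |A|² - |A| + 1, i.e. 11 ≤ |A - A| ≤ 31.
Note: 0 ∈ A - A always (from a - a). The set is symmetric: if d ∈ A - A then -d ∈ A - A.
Enumerate nonzero differences d = a - a' with a > a' (then include -d):
Positive differences: {1, 3, 4, 5, 6, 8, 9, 10, 11, 14}
Full difference set: {0} ∪ (positive diffs) ∪ (negative diffs).
|A - A| = 1 + 2·10 = 21 (matches direct enumeration: 21).

|A - A| = 21


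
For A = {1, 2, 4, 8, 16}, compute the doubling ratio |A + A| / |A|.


|A| = 5.
Compute A + A by enumerating all 25 pairs.
A + A = {2, 3, 4, 5, 6, 8, 9, 10, 12, 16, 17, 18, 20, 24, 32}, so |A + A| = 15.
K = |A + A| / |A| = 15/5 = 3/1 ≈ 3.0000.
Reference: AP of size 5 gives K = 9/5 ≈ 1.8000; a fully generic set of size 5 gives K ≈ 3.0000.

|A| = 5, |A + A| = 15, K = 15/5 = 3/1.


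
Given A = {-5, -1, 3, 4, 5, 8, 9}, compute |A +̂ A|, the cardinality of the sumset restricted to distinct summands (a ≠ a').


Restricted sumset: A +̂ A = {a + a' : a ∈ A, a' ∈ A, a ≠ a'}.
Equivalently, take A + A and drop any sum 2a that is achievable ONLY as a + a for a ∈ A (i.e. sums representable only with equal summands).
Enumerate pairs (a, a') with a < a' (symmetric, so each unordered pair gives one sum; this covers all a ≠ a'):
  -5 + -1 = -6
  -5 + 3 = -2
  -5 + 4 = -1
  -5 + 5 = 0
  -5 + 8 = 3
  -5 + 9 = 4
  -1 + 3 = 2
  -1 + 4 = 3
  -1 + 5 = 4
  -1 + 8 = 7
  -1 + 9 = 8
  3 + 4 = 7
  3 + 5 = 8
  3 + 8 = 11
  3 + 9 = 12
  4 + 5 = 9
  4 + 8 = 12
  4 + 9 = 13
  5 + 8 = 13
  5 + 9 = 14
  8 + 9 = 17
Collected distinct sums: {-6, -2, -1, 0, 2, 3, 4, 7, 8, 9, 11, 12, 13, 14, 17}
|A +̂ A| = 15
(Reference bound: |A +̂ A| ≥ 2|A| - 3 for |A| ≥ 2, with |A| = 7 giving ≥ 11.)

|A +̂ A| = 15


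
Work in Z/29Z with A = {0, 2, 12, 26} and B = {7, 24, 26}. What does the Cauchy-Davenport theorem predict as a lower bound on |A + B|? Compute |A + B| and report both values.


Cauchy-Davenport: |A + B| ≥ min(p, |A| + |B| - 1) for A, B nonempty in Z/pZ.
|A| = 4, |B| = 3, p = 29.
CD lower bound = min(29, 4 + 3 - 1) = min(29, 6) = 6.
Compute A + B mod 29 directly:
a = 0: 0+7=7, 0+24=24, 0+26=26
a = 2: 2+7=9, 2+24=26, 2+26=28
a = 12: 12+7=19, 12+24=7, 12+26=9
a = 26: 26+7=4, 26+24=21, 26+26=23
A + B = {4, 7, 9, 19, 21, 23, 24, 26, 28}, so |A + B| = 9.
Verify: 9 ≥ 6? Yes ✓.

CD lower bound = 6, actual |A + B| = 9.


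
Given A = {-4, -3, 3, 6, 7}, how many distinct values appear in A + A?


A + A = {a + a' : a, a' ∈ A}; |A| = 5.
General bounds: 2|A| - 1 ≤ |A + A| ≤ |A|(|A|+1)/2, i.e. 9 ≤ |A + A| ≤ 15.
Lower bound 2|A|-1 is attained iff A is an arithmetic progression.
Enumerate sums a + a' for a ≤ a' (symmetric, so this suffices):
a = -4: -4+-4=-8, -4+-3=-7, -4+3=-1, -4+6=2, -4+7=3
a = -3: -3+-3=-6, -3+3=0, -3+6=3, -3+7=4
a = 3: 3+3=6, 3+6=9, 3+7=10
a = 6: 6+6=12, 6+7=13
a = 7: 7+7=14
Distinct sums: {-8, -7, -6, -1, 0, 2, 3, 4, 6, 9, 10, 12, 13, 14}
|A + A| = 14

|A + A| = 14


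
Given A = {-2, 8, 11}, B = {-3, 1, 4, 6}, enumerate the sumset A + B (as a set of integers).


A + B = {a + b : a ∈ A, b ∈ B}.
Enumerate all |A|·|B| = 3·4 = 12 pairs (a, b) and collect distinct sums.
a = -2: -2+-3=-5, -2+1=-1, -2+4=2, -2+6=4
a = 8: 8+-3=5, 8+1=9, 8+4=12, 8+6=14
a = 11: 11+-3=8, 11+1=12, 11+4=15, 11+6=17
Collecting distinct sums: A + B = {-5, -1, 2, 4, 5, 8, 9, 12, 14, 15, 17}
|A + B| = 11

A + B = {-5, -1, 2, 4, 5, 8, 9, 12, 14, 15, 17}


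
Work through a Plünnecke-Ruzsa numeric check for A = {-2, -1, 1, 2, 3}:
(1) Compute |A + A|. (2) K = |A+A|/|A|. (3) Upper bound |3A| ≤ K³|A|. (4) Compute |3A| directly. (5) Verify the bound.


|A| = 5.
Step 1: Compute A + A by enumerating all 25 pairs.
A + A = {-4, -3, -2, -1, 0, 1, 2, 3, 4, 5, 6}, so |A + A| = 11.
Step 2: Doubling constant K = |A + A|/|A| = 11/5 = 11/5 ≈ 2.2000.
Step 3: Plünnecke-Ruzsa gives |3A| ≤ K³·|A| = (2.2000)³ · 5 ≈ 53.2400.
Step 4: Compute 3A = A + A + A directly by enumerating all triples (a,b,c) ∈ A³; |3A| = 16.
Step 5: Check 16 ≤ 53.2400? Yes ✓.

K = 11/5, Plünnecke-Ruzsa bound K³|A| ≈ 53.2400, |3A| = 16, inequality holds.


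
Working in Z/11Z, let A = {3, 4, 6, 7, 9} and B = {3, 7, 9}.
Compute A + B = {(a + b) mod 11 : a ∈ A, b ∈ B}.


Work in Z/11Z: reduce every sum a + b modulo 11.
Enumerate all 15 pairs:
a = 3: 3+3=6, 3+7=10, 3+9=1
a = 4: 4+3=7, 4+7=0, 4+9=2
a = 6: 6+3=9, 6+7=2, 6+9=4
a = 7: 7+3=10, 7+7=3, 7+9=5
a = 9: 9+3=1, 9+7=5, 9+9=7
Distinct residues collected: {0, 1, 2, 3, 4, 5, 6, 7, 9, 10}
|A + B| = 10 (out of 11 total residues).

A + B = {0, 1, 2, 3, 4, 5, 6, 7, 9, 10}


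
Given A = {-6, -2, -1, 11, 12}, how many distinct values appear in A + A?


A + A = {a + a' : a, a' ∈ A}; |A| = 5.
General bounds: 2|A| - 1 ≤ |A + A| ≤ |A|(|A|+1)/2, i.e. 9 ≤ |A + A| ≤ 15.
Lower bound 2|A|-1 is attained iff A is an arithmetic progression.
Enumerate sums a + a' for a ≤ a' (symmetric, so this suffices):
a = -6: -6+-6=-12, -6+-2=-8, -6+-1=-7, -6+11=5, -6+12=6
a = -2: -2+-2=-4, -2+-1=-3, -2+11=9, -2+12=10
a = -1: -1+-1=-2, -1+11=10, -1+12=11
a = 11: 11+11=22, 11+12=23
a = 12: 12+12=24
Distinct sums: {-12, -8, -7, -4, -3, -2, 5, 6, 9, 10, 11, 22, 23, 24}
|A + A| = 14

|A + A| = 14


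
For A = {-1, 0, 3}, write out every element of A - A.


A - A = {a - a' : a, a' ∈ A}.
Compute a - a' for each ordered pair (a, a'):
a = -1: -1--1=0, -1-0=-1, -1-3=-4
a = 0: 0--1=1, 0-0=0, 0-3=-3
a = 3: 3--1=4, 3-0=3, 3-3=0
Collecting distinct values (and noting 0 appears from a-a):
A - A = {-4, -3, -1, 0, 1, 3, 4}
|A - A| = 7

A - A = {-4, -3, -1, 0, 1, 3, 4}


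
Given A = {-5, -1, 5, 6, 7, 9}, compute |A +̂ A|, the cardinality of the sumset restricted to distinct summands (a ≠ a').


Restricted sumset: A +̂ A = {a + a' : a ∈ A, a' ∈ A, a ≠ a'}.
Equivalently, take A + A and drop any sum 2a that is achievable ONLY as a + a for a ∈ A (i.e. sums representable only with equal summands).
Enumerate pairs (a, a') with a < a' (symmetric, so each unordered pair gives one sum; this covers all a ≠ a'):
  -5 + -1 = -6
  -5 + 5 = 0
  -5 + 6 = 1
  -5 + 7 = 2
  -5 + 9 = 4
  -1 + 5 = 4
  -1 + 6 = 5
  -1 + 7 = 6
  -1 + 9 = 8
  5 + 6 = 11
  5 + 7 = 12
  5 + 9 = 14
  6 + 7 = 13
  6 + 9 = 15
  7 + 9 = 16
Collected distinct sums: {-6, 0, 1, 2, 4, 5, 6, 8, 11, 12, 13, 14, 15, 16}
|A +̂ A| = 14
(Reference bound: |A +̂ A| ≥ 2|A| - 3 for |A| ≥ 2, with |A| = 6 giving ≥ 9.)

|A +̂ A| = 14


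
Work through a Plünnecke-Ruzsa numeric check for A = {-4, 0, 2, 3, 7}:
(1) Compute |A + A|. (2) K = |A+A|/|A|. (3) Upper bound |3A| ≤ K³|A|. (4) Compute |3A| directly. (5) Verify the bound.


|A| = 5.
Step 1: Compute A + A by enumerating all 25 pairs.
A + A = {-8, -4, -2, -1, 0, 2, 3, 4, 5, 6, 7, 9, 10, 14}, so |A + A| = 14.
Step 2: Doubling constant K = |A + A|/|A| = 14/5 = 14/5 ≈ 2.8000.
Step 3: Plünnecke-Ruzsa gives |3A| ≤ K³·|A| = (2.8000)³ · 5 ≈ 109.7600.
Step 4: Compute 3A = A + A + A directly by enumerating all triples (a,b,c) ∈ A³; |3A| = 25.
Step 5: Check 25 ≤ 109.7600? Yes ✓.

K = 14/5, Plünnecke-Ruzsa bound K³|A| ≈ 109.7600, |3A| = 25, inequality holds.


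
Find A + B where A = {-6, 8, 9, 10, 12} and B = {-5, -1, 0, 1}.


A + B = {a + b : a ∈ A, b ∈ B}.
Enumerate all |A|·|B| = 5·4 = 20 pairs (a, b) and collect distinct sums.
a = -6: -6+-5=-11, -6+-1=-7, -6+0=-6, -6+1=-5
a = 8: 8+-5=3, 8+-1=7, 8+0=8, 8+1=9
a = 9: 9+-5=4, 9+-1=8, 9+0=9, 9+1=10
a = 10: 10+-5=5, 10+-1=9, 10+0=10, 10+1=11
a = 12: 12+-5=7, 12+-1=11, 12+0=12, 12+1=13
Collecting distinct sums: A + B = {-11, -7, -6, -5, 3, 4, 5, 7, 8, 9, 10, 11, 12, 13}
|A + B| = 14

A + B = {-11, -7, -6, -5, 3, 4, 5, 7, 8, 9, 10, 11, 12, 13}


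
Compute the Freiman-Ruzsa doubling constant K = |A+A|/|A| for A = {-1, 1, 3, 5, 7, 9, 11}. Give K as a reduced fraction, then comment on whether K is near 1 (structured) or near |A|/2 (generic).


|A| = 7.
Compute A + A by enumerating all 49 pairs.
A + A = {-2, 0, 2, 4, 6, 8, 10, 12, 14, 16, 18, 20, 22}, so |A + A| = 13.
K = |A + A| / |A| = 13/7 (already in lowest terms) ≈ 1.8571.
Reference: AP of size 7 gives K = 13/7 ≈ 1.8571; a fully generic set of size 7 gives K ≈ 4.0000.

|A| = 7, |A + A| = 13, K = 13/7.
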